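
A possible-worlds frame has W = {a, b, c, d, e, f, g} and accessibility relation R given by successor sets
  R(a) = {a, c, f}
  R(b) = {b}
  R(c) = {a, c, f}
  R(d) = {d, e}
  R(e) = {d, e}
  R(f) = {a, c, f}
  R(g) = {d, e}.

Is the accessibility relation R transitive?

Transitive: yes — every two-step R-path is closed by a direct edge.

Yes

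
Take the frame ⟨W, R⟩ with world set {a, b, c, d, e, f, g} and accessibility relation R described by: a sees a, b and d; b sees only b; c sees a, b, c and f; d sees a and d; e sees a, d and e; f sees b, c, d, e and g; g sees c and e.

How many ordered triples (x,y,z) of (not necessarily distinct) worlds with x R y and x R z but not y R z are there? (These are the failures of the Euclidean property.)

Enumerating: (a,b,a), (a,b,d), (a,d,b), (c,a,c), (c,a,f), (c,b,a), (c,b,c), (c,b,f), (c,f,a), (c,f,f), (e,a,e), (e,d,e), … and 19 more.
Total: 31.

31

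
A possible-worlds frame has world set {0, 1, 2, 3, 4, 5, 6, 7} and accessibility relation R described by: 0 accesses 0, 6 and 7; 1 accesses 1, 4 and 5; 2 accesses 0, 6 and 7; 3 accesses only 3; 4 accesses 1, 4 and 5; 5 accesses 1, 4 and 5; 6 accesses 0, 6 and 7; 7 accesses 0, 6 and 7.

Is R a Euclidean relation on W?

Euclidean: yes — any two successors of a common world are R-related.

Yes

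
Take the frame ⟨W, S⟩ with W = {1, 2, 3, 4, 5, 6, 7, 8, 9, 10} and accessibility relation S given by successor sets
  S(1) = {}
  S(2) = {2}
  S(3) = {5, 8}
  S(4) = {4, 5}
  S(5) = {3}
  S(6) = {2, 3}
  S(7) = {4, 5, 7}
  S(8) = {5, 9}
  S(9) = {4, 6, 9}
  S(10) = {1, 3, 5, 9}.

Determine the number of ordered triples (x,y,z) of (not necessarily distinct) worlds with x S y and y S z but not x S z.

Enumerating: (10,3,8), (10,9,4), (10,9,6), (3,5,3), (3,8,9), (4,5,3), (5,3,5), (5,3,8), (6,3,5), (6,3,8), (7,5,3), (8,5,3), (8,9,4), (8,9,6), (9,4,5), (9,6,2), (9,6,3).

17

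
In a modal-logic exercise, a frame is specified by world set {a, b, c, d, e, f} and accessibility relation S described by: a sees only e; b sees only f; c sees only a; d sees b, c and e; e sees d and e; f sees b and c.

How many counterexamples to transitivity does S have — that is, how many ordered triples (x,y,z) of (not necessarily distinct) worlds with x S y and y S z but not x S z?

11

Enumerating: (a,e,d), (b,f,b), (b,f,c), (c,a,e), (d,b,f), (d,c,a), (d,e,d), (e,d,b), (e,d,c), (f,b,f), (f,c,a).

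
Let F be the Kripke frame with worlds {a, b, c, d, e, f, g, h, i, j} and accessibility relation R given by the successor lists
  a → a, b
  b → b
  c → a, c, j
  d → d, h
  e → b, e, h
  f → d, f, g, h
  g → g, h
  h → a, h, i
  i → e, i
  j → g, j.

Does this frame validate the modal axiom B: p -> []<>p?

By correspondence theory, B is valid on a frame iff R is symmetric.
Symmetric: no — a R b but not b R a.

No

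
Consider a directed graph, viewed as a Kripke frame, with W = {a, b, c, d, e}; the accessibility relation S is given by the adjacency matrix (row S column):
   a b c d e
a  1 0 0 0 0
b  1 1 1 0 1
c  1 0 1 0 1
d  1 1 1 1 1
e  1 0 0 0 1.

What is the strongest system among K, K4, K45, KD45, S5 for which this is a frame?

K4

Transitive (axiom 4): yes — every two-step S-path is closed by a direct edge.
Euclidean (axiom 5): no — b S a and b S c, but not a S c.
Serial (axiom D): yes — every world has a successor (e.g. a S a).
Reflexive (axiom T): yes — every world is S-related to itself.
So F validates K, K4; K45 would additionally require S to be Euclidean. The strongest is K4.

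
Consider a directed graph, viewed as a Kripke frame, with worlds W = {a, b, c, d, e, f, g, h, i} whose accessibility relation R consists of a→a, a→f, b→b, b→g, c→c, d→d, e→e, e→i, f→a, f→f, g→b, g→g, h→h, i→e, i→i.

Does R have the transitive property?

Yes

Transitive: yes — every two-step R-path is closed by a direct edge.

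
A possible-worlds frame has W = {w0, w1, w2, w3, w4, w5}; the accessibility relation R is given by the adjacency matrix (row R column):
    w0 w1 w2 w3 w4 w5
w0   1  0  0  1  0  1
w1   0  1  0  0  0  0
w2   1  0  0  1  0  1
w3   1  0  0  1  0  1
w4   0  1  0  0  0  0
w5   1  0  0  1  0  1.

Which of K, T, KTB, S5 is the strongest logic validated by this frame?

K

Reflexive (axiom T): no — w2 is not related to itself.
Symmetric (axiom B): no — w2 R w0 but not w0 R w2.
Euclidean (axiom 5): yes — any two successors of a common world are R-related.
So F validates K; T would additionally require R to be reflexive. The strongest is K.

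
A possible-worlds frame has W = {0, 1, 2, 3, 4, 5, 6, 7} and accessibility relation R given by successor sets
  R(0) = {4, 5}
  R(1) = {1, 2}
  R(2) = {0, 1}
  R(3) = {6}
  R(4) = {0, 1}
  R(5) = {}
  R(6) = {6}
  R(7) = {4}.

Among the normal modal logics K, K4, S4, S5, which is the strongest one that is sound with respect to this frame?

Transitive (axiom 4): no — 0 R 4 and 4 R 1, but not 0 R 1.
Reflexive (axiom T): no — 0 is not related to itself.
Euclidean (axiom 5): no — 0 R 4 and 0 R 5, but not 4 R 5.
So F validates K; K4 would additionally require R to be transitive. The strongest is K.

K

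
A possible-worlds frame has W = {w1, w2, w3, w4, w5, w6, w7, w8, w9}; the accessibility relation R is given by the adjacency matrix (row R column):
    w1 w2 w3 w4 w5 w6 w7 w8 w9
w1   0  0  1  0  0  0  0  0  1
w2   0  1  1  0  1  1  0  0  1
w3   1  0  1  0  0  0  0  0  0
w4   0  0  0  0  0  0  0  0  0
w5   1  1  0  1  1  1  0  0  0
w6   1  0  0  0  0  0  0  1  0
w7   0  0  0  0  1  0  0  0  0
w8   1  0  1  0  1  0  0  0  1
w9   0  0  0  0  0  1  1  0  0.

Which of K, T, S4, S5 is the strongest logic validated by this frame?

Reflexive (axiom T): no — w1 is not related to itself.
Transitive (axiom 4): no — w1 R w9 and w9 R w6, but not w1 R w6.
Euclidean (axiom 5): no — w1 R w3 and w1 R w9, but not w3 R w9.
So F validates K; T would additionally require R to be reflexive. The strongest is K.

K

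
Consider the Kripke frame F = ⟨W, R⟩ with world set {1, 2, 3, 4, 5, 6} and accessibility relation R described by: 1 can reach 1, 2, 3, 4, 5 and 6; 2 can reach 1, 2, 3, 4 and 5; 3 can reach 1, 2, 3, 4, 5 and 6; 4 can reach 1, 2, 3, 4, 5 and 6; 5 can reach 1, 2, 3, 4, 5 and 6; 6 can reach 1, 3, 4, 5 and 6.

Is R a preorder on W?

Reflexive: yes — every world is R-related to itself.
Transitive: no — 2 R 1 and 1 R 6, but not 2 R 6.
So R is not a preorder.

No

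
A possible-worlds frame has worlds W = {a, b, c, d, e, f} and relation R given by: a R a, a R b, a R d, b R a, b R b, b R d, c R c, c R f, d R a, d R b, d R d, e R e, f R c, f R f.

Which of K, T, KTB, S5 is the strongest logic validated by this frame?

S5

Reflexive (axiom T): yes — every world is R-related to itself.
Symmetric (axiom B): yes — every pair in R has its reverse in R.
Euclidean (axiom 5): yes — any two successors of a common world are R-related.
So F validates K, T, KTB, S5. The strongest is S5.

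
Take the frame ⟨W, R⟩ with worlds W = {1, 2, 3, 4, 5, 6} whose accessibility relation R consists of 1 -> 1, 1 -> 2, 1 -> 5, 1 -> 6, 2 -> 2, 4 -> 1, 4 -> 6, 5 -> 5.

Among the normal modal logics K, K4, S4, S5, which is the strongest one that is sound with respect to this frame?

Transitive (axiom 4): no — 4 R 1 and 1 R 2, but not 4 R 2.
Reflexive (axiom T): no — 3 is not related to itself.
Euclidean (axiom 5): no — 1 R 2 and 1 R 5, but not 2 R 5.
So F validates K; K4 would additionally require R to be transitive. The strongest is K.

K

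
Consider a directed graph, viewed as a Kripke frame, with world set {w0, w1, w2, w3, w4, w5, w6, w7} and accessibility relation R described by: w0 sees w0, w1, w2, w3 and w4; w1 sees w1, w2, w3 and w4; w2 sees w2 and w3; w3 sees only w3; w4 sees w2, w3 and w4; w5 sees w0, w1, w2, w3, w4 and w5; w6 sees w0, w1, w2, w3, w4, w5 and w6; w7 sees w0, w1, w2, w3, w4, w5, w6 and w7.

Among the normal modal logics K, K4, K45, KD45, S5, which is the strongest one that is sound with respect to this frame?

K4

Transitive (axiom 4): yes — every two-step R-path is closed by a direct edge.
Euclidean (axiom 5): no — w0 R w2 and w0 R w1, but not w2 R w1.
Serial (axiom D): yes — every world has a successor (e.g. w0 R w0).
Reflexive (axiom T): yes — every world is R-related to itself.
So F validates K, K4; K45 would additionally require R to be Euclidean. The strongest is K4.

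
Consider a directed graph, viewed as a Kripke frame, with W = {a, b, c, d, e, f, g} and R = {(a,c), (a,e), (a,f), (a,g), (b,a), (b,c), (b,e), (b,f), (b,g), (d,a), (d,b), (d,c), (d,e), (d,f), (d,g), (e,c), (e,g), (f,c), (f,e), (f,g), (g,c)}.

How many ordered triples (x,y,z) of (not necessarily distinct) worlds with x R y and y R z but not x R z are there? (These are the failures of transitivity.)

0

R is transitive; there are no such tuples.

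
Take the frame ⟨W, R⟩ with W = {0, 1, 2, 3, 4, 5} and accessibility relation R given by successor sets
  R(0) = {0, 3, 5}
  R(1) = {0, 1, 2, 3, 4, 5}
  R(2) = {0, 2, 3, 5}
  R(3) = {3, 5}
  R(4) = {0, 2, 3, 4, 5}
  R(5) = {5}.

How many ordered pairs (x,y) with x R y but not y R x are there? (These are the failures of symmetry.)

15

Enumerating: (0,3), (0,5), (1,0), (1,2), (1,3), (1,4), (1,5), (2,0), (2,3), (2,5), (3,5), (4,0), (4,2), (4,3), (4,5).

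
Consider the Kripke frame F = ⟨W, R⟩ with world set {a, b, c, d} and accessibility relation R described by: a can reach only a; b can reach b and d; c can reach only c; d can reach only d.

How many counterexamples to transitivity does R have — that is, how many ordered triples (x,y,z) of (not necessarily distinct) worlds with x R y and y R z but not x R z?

R is transitive; there are no such tuples.

0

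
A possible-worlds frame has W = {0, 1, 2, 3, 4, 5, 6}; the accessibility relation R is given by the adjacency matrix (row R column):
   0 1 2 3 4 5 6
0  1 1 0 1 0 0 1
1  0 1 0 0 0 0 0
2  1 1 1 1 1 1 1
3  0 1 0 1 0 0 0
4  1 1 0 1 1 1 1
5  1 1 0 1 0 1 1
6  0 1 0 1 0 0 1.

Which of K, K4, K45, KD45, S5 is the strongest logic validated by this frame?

K4

Transitive (axiom 4): yes — every two-step R-path is closed by a direct edge.
Euclidean (axiom 5): no — 0 R 1 and 0 R 3, but not 1 R 3.
Serial (axiom D): yes — every world has a successor (e.g. 0 R 0).
Reflexive (axiom T): yes — every world is R-related to itself.
So F validates K, K4; K45 would additionally require R to be Euclidean. The strongest is K4.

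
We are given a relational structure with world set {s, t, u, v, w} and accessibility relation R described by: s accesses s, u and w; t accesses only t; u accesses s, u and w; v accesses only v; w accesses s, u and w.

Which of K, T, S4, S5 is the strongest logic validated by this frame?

Reflexive (axiom T): yes — every world is R-related to itself.
Transitive (axiom 4): yes — every two-step R-path is closed by a direct edge.
Euclidean (axiom 5): yes — any two successors of a common world are R-related.
So F validates K, T, S4, S5. The strongest is S5.

S5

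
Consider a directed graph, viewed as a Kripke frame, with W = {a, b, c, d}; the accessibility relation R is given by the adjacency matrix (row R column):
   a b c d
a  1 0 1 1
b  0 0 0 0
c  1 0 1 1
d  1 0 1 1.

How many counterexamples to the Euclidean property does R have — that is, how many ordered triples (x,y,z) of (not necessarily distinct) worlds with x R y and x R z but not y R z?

0

R is Euclidean; there are no such tuples.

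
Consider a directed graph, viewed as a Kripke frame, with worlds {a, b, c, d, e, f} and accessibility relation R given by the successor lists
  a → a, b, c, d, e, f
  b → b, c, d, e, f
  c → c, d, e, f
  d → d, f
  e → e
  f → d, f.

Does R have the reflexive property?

Reflexive: yes — every world is R-related to itself.

Yes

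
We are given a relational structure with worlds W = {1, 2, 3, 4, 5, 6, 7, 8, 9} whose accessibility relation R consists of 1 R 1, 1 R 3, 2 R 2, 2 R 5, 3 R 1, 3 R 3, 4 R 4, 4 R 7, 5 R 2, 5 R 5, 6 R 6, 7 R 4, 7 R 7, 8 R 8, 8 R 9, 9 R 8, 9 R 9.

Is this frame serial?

Yes

Serial: yes — every world has a successor (e.g. 1 R 1).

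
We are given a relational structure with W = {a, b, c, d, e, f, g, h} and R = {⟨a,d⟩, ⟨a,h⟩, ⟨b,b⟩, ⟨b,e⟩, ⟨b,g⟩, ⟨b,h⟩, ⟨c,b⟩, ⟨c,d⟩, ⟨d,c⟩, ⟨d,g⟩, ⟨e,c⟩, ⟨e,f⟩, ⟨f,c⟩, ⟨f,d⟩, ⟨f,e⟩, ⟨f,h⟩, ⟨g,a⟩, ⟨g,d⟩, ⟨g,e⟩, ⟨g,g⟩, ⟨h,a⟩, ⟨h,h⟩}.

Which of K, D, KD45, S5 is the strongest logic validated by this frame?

D

Serial (axiom D): yes — every world has a successor (e.g. a R d).
Euclidean (axiom 5): no — a R d and a R h, but not d R h.
Transitive (axiom 4): no — a R d and d R c, but not a R c.
Reflexive (axiom T): no — a is not related to itself.
So F validates K, D; KD45 would additionally require R to be Euclidean and transitive. The strongest is D.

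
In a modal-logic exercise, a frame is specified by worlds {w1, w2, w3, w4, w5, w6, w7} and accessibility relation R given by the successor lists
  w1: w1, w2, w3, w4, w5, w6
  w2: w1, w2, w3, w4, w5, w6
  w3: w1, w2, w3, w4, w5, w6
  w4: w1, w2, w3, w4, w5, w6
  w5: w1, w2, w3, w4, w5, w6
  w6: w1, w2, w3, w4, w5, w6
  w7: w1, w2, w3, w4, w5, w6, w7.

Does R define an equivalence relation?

No

Reflexive: yes — every world is R-related to itself.
Symmetric: no — w7 R w1 but not w1 R w7.
Transitive: yes — every two-step R-path is closed by a direct edge.
So R is not an equivalence relation.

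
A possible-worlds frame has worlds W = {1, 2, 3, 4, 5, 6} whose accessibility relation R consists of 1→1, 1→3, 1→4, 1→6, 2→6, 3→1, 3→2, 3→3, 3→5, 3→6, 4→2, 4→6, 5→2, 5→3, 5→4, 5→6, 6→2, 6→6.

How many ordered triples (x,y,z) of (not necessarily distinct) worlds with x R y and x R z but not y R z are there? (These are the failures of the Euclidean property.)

Enumerating: (1,3,4), (1,4,1), (1,4,3), (1,4,4), (1,6,1), (1,6,3), (1,6,4), (3,1,2), (3,1,5), (3,2,1), (3,2,2), (3,2,3), … and 16 more.
Total: 28.

28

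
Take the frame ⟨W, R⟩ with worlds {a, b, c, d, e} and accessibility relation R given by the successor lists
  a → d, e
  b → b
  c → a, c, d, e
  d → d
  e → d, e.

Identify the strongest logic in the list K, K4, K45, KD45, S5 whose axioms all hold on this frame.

K4

Transitive (axiom 4): yes — every two-step R-path is closed by a direct edge.
Euclidean (axiom 5): no — a R d and a R e, but not d R e.
Serial (axiom D): yes — every world has a successor (e.g. a R d).
Reflexive (axiom T): no — a is not related to itself.
So F validates K, K4; K45 would additionally require R to be Euclidean. The strongest is K4.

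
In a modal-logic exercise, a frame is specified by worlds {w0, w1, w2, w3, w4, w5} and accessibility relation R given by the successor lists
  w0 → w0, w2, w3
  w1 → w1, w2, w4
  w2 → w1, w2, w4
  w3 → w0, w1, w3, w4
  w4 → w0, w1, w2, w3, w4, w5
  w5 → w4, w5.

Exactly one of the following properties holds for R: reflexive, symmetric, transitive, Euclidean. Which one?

Reflexive: yes — every world is R-related to itself.
Symmetric: no — w0 R w2 but not w2 R w0.
Transitive: no — w0 R w2 and w2 R w1, but not w0 R w1.
Euclidean: no — w0 R w2 and w0 R w3, but not w2 R w3.
Only reflexive holds.

reflexive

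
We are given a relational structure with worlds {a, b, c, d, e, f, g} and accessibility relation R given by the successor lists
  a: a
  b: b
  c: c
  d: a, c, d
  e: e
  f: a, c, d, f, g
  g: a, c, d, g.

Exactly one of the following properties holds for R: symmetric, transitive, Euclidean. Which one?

Symmetric: no — d R a but not a R d.
Transitive: yes — every two-step R-path is closed by a direct edge.
Euclidean: no — d R a and d R c, but not a R c.
Only transitive holds.

transitive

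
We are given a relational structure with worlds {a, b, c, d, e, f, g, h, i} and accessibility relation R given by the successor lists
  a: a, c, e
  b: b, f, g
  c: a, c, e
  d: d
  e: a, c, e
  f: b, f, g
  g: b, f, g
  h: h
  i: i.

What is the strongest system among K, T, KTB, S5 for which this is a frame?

Reflexive (axiom T): yes — every world is R-related to itself.
Symmetric (axiom B): yes — every pair in R has its reverse in R.
Euclidean (axiom 5): yes — any two successors of a common world are R-related.
So F validates K, T, KTB, S5. The strongest is S5.

S5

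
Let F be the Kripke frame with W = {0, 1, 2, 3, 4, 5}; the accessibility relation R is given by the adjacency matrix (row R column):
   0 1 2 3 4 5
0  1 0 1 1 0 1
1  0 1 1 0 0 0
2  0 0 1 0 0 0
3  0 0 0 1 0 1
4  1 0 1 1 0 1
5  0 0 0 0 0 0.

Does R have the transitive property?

Yes

Transitive: yes — every two-step R-path is closed by a direct edge.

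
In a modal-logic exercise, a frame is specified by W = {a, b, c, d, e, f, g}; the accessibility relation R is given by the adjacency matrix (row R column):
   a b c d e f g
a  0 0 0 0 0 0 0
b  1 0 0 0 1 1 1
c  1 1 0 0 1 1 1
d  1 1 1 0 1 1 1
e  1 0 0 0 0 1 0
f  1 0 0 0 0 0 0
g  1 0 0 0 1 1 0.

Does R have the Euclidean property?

No

Euclidean: no — b R a and b R e, but not a R e.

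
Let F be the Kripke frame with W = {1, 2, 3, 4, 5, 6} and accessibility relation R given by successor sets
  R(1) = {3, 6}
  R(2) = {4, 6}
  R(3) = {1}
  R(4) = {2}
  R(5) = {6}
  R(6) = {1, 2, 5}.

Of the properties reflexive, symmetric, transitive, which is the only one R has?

symmetric

Reflexive: no — 1 is not related to itself.
Symmetric: yes — every pair in R has its reverse in R.
Transitive: no — 1 R 6 and 6 R 2, but not 1 R 2.
Only symmetric holds.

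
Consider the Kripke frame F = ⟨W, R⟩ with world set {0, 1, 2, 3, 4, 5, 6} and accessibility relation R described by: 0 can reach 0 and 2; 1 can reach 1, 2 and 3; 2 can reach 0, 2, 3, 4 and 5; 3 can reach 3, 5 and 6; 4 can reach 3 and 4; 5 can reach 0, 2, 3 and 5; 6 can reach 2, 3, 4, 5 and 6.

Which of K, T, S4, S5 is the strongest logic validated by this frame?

Reflexive (axiom T): yes — every world is R-related to itself.
Transitive (axiom 4): no — 0 R 2 and 2 R 3, but not 0 R 3.
Euclidean (axiom 5): no — 1 R 3 and 1 R 2, but not 3 R 2.
So F validates K, T; S4 would additionally require R to be transitive. The strongest is T.

T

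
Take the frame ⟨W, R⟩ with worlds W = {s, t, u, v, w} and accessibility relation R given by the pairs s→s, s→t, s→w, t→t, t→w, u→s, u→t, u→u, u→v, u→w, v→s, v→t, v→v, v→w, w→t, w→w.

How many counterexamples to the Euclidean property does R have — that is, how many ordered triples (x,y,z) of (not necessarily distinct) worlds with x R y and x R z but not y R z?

Enumerating: (s,t,s), (s,w,s), (u,s,u), (u,s,v), (u,t,s), (u,t,u), (u,t,v), (u,v,u), (u,w,s), (u,w,u), (u,w,v), (v,s,v), (v,t,s), (v,t,v), (v,w,s), (v,w,v).

16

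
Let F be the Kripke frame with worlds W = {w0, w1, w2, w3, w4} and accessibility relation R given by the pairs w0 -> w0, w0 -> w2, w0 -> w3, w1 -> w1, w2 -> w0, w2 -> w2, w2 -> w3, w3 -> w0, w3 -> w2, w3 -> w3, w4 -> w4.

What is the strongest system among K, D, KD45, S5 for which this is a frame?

Serial (axiom D): yes — every world has a successor (e.g. w0 R w0).
Euclidean (axiom 5): yes — any two successors of a common world are R-related.
Transitive (axiom 4): yes — every two-step R-path is closed by a direct edge.
Reflexive (axiom T): yes — every world is R-related to itself.
So F validates K, D, KD45, S5. The strongest is S5.

S5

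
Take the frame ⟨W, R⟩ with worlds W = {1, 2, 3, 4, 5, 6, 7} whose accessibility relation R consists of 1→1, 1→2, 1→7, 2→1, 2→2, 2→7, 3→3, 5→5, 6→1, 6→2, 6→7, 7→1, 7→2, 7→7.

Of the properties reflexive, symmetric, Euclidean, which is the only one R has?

Euclidean

Reflexive: no — 4 is not related to itself.
Symmetric: no — 6 R 1 but not 1 R 6.
Euclidean: yes — any two successors of a common world are R-related.
Only Euclidean holds.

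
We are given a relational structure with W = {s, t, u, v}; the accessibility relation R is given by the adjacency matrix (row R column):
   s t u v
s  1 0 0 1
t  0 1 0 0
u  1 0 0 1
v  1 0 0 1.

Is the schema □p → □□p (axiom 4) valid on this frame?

Yes

By correspondence theory, 4 is valid on a frame iff R is transitive.
Transitive: yes — every two-step R-path is closed by a direct edge.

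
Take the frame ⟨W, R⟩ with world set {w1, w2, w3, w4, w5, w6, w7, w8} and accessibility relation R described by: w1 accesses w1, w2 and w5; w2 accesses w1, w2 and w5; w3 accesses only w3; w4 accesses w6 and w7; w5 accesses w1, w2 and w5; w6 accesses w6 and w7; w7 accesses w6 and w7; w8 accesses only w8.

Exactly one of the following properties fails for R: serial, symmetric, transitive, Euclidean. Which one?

Serial: yes — every world has a successor (e.g. w1 R w1).
Symmetric: no — w4 R w6 but not w6 R w4.
Transitive: yes — every two-step R-path is closed by a direct edge.
Euclidean: yes — any two successors of a common world are R-related.
Only symmetric fails.

symmetric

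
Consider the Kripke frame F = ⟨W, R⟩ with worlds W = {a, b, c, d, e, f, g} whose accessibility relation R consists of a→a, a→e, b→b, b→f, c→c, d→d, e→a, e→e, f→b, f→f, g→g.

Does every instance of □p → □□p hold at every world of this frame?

Yes

The schema 4 characterises exactly the transitive frames.
Transitive: yes — every two-step R-path is closed by a direct edge.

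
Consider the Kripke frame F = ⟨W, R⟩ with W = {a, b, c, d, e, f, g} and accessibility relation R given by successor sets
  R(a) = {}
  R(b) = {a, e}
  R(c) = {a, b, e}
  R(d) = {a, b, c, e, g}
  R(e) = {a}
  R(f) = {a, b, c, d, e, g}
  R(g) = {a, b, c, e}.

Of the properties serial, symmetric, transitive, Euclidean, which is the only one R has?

Serial: no — a has no R-successor.
Symmetric: no — b R a but not a R b.
Transitive: yes — every two-step R-path is closed by a direct edge.
Euclidean: no — b R a and b R e, but not a R e.
Only transitive holds.

transitive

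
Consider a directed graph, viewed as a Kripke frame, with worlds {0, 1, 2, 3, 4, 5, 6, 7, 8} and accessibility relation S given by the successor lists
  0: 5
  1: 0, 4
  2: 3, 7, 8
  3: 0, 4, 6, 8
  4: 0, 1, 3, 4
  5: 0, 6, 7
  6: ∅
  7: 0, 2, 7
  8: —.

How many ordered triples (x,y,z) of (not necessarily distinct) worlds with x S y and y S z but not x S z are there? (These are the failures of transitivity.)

Enumerating: (0,5,0), (0,5,6), (0,5,7), (1,0,5), (1,4,1), (1,4,3), (2,3,0), (2,3,4), (2,3,6), (2,7,0), (2,7,2), (3,0,5), … and 10 more.
Total: 22.

22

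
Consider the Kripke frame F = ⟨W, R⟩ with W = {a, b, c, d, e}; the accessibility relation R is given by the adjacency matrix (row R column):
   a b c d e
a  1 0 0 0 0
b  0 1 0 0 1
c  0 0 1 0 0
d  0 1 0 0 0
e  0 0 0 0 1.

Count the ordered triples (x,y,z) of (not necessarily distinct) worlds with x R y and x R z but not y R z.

Enumerating: (b,e,b).

1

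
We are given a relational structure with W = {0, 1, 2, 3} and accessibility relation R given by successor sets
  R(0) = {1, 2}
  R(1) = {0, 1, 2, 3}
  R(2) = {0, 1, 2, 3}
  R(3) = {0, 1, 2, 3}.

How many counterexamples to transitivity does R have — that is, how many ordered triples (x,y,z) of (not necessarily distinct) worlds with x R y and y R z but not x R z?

Enumerating: (0,1,0), (0,1,3), (0,2,0), (0,2,3).

4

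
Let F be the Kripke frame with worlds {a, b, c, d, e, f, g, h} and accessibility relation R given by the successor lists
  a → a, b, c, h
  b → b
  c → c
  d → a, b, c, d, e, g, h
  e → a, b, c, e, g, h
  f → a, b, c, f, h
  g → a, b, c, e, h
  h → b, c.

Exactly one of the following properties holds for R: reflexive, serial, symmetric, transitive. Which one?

Reflexive: no — g is not related to itself.
Serial: yes — every world has a successor (e.g. a R a).
Symmetric: no — a R b but not b R a.
Transitive: no — g R e and e R g, but not g R g.
Only serial holds.

serial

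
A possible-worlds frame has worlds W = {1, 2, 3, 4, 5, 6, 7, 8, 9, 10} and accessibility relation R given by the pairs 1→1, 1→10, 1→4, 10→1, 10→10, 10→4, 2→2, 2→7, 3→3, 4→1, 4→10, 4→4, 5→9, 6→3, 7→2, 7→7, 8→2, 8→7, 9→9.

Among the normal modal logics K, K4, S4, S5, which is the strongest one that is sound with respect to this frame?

Transitive (axiom 4): yes — every two-step R-path is closed by a direct edge.
Reflexive (axiom T): no — 5 is not related to itself.
Euclidean (axiom 5): yes — any two successors of a common world are R-related.
So F validates K, K4; S4 would additionally require R to be reflexive. The strongest is K4.

K4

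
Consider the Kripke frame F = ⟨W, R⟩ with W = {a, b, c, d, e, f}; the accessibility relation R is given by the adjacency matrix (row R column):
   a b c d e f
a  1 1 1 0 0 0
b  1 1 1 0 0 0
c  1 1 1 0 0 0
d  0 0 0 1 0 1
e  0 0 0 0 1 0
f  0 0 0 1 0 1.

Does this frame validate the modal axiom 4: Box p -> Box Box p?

By correspondence theory, 4 is valid on a frame iff R is transitive.
Transitive: yes — every two-step R-path is closed by a direct edge.

Yes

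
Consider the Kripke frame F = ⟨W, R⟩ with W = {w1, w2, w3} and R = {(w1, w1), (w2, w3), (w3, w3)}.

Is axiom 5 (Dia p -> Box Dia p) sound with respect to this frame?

Axiom 5 corresponds to the accessibility relation being Euclidean.
Euclidean: yes — any two successors of a common world are R-related.

Yes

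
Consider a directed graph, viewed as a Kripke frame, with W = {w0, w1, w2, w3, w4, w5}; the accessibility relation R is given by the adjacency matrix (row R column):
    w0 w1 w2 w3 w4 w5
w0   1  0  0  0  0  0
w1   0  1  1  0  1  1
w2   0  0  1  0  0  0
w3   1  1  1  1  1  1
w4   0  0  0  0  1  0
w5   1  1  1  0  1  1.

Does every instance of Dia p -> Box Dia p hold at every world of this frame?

No

By correspondence theory, 5 is valid on a frame iff R is Euclidean.
Euclidean: no — w1 R w2 and w1 R w4, but not w2 R w4.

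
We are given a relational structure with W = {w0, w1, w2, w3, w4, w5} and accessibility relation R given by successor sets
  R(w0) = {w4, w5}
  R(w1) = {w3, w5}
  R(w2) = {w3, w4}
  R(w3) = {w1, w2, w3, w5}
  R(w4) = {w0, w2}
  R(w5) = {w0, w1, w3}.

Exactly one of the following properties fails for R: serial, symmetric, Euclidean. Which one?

Serial: yes — every world has a successor (e.g. w0 R w4).
Symmetric: yes — every pair in R has its reverse in R.
Euclidean: no — w0 R w4 and w0 R w5, but not w4 R w5.
Only Euclidean fails.

Euclidean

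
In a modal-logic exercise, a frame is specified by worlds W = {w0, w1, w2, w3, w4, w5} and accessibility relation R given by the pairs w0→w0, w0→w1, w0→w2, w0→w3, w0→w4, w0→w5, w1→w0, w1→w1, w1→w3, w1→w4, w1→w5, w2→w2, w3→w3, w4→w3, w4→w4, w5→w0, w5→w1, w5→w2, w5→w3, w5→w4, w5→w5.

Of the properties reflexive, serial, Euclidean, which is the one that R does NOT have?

Euclidean

Reflexive: yes — every world is R-related to itself.
Serial: yes — every world has a successor (e.g. w0 R w0).
Euclidean: no — w0 R w1 and w0 R w2, but not w1 R w2.
Only Euclidean fails.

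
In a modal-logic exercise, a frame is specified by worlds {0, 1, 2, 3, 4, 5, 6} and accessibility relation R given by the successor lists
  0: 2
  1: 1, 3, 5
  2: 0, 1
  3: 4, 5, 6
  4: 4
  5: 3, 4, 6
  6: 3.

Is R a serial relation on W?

Yes

Serial: yes — every world has a successor (e.g. 0 R 2).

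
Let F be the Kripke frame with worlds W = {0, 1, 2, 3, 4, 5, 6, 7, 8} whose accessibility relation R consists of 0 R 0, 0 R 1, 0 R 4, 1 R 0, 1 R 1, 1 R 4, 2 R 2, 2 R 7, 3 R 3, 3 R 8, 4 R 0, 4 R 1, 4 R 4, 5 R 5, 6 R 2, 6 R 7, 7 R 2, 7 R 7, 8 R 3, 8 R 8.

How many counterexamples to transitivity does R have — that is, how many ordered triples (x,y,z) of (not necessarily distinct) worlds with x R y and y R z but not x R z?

0

R is transitive; there are no such tuples.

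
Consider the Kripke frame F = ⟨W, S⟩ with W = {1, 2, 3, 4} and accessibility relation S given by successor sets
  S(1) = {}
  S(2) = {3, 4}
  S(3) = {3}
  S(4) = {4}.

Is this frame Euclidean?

Euclidean: no — 2 S 3 and 2 S 4, but not 3 S 4.

No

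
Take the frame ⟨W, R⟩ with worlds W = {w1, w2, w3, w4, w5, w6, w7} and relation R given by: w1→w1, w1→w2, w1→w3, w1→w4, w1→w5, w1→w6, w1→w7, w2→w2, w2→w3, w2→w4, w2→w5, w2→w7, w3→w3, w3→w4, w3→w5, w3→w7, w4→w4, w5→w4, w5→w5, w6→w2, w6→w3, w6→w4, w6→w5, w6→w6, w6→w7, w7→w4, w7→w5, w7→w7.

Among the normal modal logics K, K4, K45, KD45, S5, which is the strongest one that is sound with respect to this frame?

K4

Transitive (axiom 4): yes — every two-step R-path is closed by a direct edge.
Euclidean (axiom 5): no — w1 R w2 and w1 R w6, but not w2 R w6.
Serial (axiom D): yes — every world has a successor (e.g. w1 R w1).
Reflexive (axiom T): yes — every world is R-related to itself.
So F validates K, K4; K45 would additionally require R to be Euclidean. The strongest is K4.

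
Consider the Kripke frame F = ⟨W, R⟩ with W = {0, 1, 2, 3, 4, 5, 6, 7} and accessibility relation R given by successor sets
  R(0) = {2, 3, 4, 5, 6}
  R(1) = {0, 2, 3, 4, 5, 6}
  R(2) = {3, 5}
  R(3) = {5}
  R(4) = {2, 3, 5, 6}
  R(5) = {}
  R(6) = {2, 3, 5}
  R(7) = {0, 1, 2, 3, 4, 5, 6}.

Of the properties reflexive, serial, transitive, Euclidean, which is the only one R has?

Reflexive: no — 0 is not related to itself.
Serial: no — 5 has no R-successor.
Transitive: yes — every two-step R-path is closed by a direct edge.
Euclidean: no — 0 R 2 and 0 R 4, but not 2 R 4.
Only transitive holds.

transitive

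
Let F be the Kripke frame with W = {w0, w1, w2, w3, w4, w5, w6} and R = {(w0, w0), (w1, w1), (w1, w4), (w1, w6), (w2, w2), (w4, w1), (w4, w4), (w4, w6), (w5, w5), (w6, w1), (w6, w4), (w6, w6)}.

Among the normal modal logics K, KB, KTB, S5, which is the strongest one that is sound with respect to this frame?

Symmetric (axiom B): yes — every pair in R has its reverse in R.
Reflexive (axiom T): no — w3 is not related to itself.
Euclidean (axiom 5): yes — any two successors of a common world are R-related.
So F validates K, KB; KTB would additionally require R to be reflexive. The strongest is KB.

KB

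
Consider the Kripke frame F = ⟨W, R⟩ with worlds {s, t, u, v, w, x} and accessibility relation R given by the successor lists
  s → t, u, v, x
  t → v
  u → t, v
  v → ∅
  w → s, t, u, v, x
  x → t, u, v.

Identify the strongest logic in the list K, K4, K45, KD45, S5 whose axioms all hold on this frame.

Transitive (axiom 4): yes — every two-step R-path is closed by a direct edge.
Euclidean (axiom 5): no — s R t and s R u, but not t R u.
Serial (axiom D): no — v has no R-successor.
Reflexive (axiom T): no — s is not related to itself.
So F validates K, K4; K45 would additionally require R to be Euclidean. The strongest is K4.

K4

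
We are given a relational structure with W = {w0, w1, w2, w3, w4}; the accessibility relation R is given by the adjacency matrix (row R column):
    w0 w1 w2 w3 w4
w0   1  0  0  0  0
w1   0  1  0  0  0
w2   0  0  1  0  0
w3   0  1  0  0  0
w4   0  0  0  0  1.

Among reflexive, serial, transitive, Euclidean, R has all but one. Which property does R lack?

reflexive

Reflexive: no — w3 is not related to itself.
Serial: yes — every world has a successor (e.g. w0 R w0).
Transitive: yes — every two-step R-path is closed by a direct edge.
Euclidean: yes — any two successors of a common world are R-related.
Only reflexive fails.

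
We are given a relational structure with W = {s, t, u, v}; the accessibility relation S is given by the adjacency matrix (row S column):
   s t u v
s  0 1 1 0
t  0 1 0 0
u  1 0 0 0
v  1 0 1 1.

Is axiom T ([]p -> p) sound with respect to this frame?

By correspondence theory, T is valid on a frame iff S is reflexive.
Reflexive: no — s is not related to itself.

No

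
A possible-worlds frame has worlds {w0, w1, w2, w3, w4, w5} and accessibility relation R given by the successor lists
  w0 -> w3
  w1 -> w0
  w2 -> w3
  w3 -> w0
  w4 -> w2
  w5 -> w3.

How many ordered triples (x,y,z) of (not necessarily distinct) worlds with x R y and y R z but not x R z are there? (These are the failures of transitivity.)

Enumerating: (w0,w3,w0), (w1,w0,w3), (w2,w3,w0), (w3,w0,w3), (w4,w2,w3), (w5,w3,w0).

6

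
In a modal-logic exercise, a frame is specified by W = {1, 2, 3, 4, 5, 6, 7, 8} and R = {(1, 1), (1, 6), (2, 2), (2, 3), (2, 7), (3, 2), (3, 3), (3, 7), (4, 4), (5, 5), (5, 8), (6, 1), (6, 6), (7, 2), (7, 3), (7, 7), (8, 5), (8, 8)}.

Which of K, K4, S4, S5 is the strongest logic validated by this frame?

S5

Transitive (axiom 4): yes — every two-step R-path is closed by a direct edge.
Reflexive (axiom T): yes — every world is R-related to itself.
Euclidean (axiom 5): yes — any two successors of a common world are R-related.
So F validates K, K4, S4, S5. The strongest is S5.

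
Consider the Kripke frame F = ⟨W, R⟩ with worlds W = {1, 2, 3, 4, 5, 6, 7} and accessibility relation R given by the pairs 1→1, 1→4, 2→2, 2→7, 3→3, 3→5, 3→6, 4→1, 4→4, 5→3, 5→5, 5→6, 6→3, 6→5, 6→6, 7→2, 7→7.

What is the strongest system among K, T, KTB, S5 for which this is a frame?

S5

Reflexive (axiom T): yes — every world is R-related to itself.
Symmetric (axiom B): yes — every pair in R has its reverse in R.
Euclidean (axiom 5): yes — any two successors of a common world are R-related.
So F validates K, T, KTB, S5. The strongest is S5.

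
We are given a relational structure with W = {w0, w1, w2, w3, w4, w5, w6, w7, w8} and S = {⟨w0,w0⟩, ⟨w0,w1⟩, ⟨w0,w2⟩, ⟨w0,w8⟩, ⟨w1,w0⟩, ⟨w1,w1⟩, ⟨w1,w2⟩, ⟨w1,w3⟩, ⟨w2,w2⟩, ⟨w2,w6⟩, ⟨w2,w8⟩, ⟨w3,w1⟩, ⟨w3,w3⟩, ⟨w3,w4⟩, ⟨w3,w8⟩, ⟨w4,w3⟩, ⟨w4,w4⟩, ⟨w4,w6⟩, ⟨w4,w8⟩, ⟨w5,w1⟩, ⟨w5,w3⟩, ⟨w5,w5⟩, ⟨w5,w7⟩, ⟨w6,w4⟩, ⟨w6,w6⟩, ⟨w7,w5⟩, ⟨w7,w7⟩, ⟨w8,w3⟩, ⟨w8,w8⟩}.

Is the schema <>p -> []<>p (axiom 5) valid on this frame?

The schema 5 characterises exactly the Euclidean frames.
Euclidean: no — w0 S w1 and w0 S w8, but not w1 S w8.

No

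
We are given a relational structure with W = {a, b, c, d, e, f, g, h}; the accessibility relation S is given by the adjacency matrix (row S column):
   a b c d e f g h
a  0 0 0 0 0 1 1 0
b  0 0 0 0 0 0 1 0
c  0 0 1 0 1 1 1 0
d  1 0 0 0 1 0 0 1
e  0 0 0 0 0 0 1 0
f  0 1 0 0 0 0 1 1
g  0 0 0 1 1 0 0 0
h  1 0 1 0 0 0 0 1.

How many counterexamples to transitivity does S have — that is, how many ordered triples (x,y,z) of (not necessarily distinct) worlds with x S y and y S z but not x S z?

Enumerating: (a,f,b), (a,f,h), (a,g,d), (a,g,e), (b,g,d), (b,g,e), (c,f,b), (c,f,h), (c,g,d), (d,a,f), (d,a,g), (d,e,g), … and 15 more.
Total: 27.

27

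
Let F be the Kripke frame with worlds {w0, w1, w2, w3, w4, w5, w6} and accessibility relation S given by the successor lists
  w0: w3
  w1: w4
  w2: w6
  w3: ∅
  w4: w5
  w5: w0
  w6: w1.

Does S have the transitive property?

No

Transitive: no — w1 S w4 and w4 S w5, but not w1 S w5.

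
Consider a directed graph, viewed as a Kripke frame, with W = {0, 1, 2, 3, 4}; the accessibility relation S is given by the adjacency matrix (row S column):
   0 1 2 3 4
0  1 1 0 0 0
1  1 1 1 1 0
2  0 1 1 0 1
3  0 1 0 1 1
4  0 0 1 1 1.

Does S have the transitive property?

No

Transitive: no — 0 S 1 and 1 S 2, but not 0 S 2.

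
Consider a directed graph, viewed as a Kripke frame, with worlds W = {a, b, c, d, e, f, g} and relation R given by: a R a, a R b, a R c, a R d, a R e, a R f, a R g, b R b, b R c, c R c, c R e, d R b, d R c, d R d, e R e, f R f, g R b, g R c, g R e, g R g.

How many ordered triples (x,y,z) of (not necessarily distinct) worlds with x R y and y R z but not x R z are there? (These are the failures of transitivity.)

2

Enumerating: (b,c,e), (d,c,e).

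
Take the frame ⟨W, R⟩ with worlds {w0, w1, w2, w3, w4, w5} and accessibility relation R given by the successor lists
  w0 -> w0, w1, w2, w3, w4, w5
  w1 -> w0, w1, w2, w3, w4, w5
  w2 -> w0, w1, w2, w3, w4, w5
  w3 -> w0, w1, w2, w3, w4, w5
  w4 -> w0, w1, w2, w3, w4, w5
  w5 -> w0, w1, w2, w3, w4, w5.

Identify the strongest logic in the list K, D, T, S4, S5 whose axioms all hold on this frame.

S5

Serial (axiom D): yes — every world has a successor (e.g. w0 R w0).
Reflexive (axiom T): yes — every world is R-related to itself.
Transitive (axiom 4): yes — every two-step R-path is closed by a direct edge.
Euclidean (axiom 5): yes — any two successors of a common world are R-related.
So F validates K, D, T, S4, S5. The strongest is S5.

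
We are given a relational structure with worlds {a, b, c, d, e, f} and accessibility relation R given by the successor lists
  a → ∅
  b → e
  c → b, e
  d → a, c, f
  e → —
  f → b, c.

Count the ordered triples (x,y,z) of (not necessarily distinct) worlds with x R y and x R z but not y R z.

Enumerating: (b,e,e), (c,b,b), (c,e,b), (c,e,e), (d,a,a), (d,a,c), (d,a,f), (d,c,a), (d,c,c), (d,c,f), (d,f,a), (d,f,f), (f,b,b), (f,b,c), (f,c,c).

15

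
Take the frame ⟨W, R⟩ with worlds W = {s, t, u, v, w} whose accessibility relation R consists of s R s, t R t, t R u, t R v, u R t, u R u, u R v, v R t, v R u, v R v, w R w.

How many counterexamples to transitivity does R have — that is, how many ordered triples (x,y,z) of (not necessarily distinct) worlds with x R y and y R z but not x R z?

R is transitive; there are no such tuples.

0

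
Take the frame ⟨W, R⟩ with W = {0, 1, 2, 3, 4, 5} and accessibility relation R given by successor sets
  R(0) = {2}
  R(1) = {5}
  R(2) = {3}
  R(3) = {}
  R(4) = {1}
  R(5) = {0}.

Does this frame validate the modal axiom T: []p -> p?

Axiom T corresponds to the accessibility relation being reflexive.
Reflexive: no — 0 is not related to itself.

No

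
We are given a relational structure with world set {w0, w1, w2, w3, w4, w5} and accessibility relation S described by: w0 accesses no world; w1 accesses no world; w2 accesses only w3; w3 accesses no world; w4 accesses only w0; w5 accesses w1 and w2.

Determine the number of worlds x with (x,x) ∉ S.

Enumerating: w0, w1, w2, w3, w4, w5.

6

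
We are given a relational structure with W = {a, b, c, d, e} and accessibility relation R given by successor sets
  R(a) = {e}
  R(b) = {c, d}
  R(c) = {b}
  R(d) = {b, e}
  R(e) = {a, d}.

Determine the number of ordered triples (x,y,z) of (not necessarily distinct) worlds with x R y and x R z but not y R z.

Enumerating: (a,e,e), (b,c,c), (b,c,d), (b,d,c), (b,d,d), (c,b,b), (d,b,b), (d,b,e), (d,e,b), (d,e,e), (e,a,a), (e,a,d), (e,d,a), (e,d,d).

14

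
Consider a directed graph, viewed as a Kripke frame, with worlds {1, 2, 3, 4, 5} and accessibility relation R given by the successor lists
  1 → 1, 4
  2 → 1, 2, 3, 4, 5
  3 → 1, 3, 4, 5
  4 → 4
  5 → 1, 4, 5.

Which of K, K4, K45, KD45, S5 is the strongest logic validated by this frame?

K4

Transitive (axiom 4): yes — every two-step R-path is closed by a direct edge.
Euclidean (axiom 5): no — 2 R 1 and 2 R 3, but not 1 R 3.
Serial (axiom D): yes — every world has a successor (e.g. 1 R 1).
Reflexive (axiom T): yes — every world is R-related to itself.
So F validates K, K4; K45 would additionally require R to be Euclidean. The strongest is K4.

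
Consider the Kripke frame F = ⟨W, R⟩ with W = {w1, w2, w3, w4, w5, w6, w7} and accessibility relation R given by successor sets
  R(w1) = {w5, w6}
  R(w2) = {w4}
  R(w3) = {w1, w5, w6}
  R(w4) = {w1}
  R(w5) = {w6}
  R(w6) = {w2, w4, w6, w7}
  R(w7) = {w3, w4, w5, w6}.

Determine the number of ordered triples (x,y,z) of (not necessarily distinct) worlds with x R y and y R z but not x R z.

Enumerating: (w1,w6,w2), (w1,w6,w4), (w1,w6,w7), (w2,w4,w1), (w3,w6,w2), (w3,w6,w4), (w3,w6,w7), (w4,w1,w5), (w4,w1,w6), (w5,w6,w2), (w5,w6,w4), (w5,w6,w7), … and 7 more.
Total: 19.

19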